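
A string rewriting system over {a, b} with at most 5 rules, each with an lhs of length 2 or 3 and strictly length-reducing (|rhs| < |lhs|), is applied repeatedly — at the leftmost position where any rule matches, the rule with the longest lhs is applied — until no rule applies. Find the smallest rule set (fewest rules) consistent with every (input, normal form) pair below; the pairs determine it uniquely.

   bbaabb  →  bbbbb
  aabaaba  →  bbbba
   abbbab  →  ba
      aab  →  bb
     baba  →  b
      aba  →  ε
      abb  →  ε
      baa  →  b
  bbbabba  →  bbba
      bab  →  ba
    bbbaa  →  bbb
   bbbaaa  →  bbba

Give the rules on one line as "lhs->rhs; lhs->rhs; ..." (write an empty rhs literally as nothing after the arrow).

aa->; aab->bb; ab->a; abb->

  | bbaabb => bbbbb
  | aabaaba => bbaaba => bbbba
  | abbbab => bab => ba
  | aab => bb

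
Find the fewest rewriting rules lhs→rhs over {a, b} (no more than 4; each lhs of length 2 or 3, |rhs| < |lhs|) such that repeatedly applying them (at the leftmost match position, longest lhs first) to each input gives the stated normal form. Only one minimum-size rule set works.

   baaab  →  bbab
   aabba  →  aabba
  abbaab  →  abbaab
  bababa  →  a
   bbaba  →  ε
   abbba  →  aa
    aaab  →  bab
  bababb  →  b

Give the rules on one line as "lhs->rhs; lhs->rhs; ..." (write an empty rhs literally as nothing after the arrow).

aaa->ba; aba->b; bbb->

  | baaab => bbab
  | aabba
  | abbaab
  | bababa => bbba => a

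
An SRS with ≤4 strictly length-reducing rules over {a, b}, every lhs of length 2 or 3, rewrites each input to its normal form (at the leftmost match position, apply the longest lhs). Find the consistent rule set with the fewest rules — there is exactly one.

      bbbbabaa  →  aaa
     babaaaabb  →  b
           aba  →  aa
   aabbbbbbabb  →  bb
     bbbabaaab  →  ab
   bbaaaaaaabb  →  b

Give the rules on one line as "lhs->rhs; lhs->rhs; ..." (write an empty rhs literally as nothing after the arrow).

  | bbbbabaa => abbabaa => babaa => abaa => aaa
  | babaaaabb => abaaaabb => aaaaabb => aaabb => abb => b
  | aba => aa
  | aabbbbbbabb => bbbbbbabb => abbbbabb => bbbabb => ababb => aabb => bb

aab->b; abb->b; ba->a; bbb->ab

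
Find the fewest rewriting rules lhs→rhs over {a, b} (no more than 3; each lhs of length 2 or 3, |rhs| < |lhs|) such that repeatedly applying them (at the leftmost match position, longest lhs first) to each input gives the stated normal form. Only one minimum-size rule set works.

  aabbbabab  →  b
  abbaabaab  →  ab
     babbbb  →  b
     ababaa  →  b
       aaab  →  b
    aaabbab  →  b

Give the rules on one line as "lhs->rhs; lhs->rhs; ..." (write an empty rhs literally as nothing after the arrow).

  | aabbbabab => bbbbabab => bbbabab => bbabab => babab => bab => b
  | abbaabaab => abaabaab => aabaab => bbaab => baab => ab
  | babbbb => bbbb => bbb => bb => b
  | ababaa => abaa => aa => b

aa->b; ba->; bb->b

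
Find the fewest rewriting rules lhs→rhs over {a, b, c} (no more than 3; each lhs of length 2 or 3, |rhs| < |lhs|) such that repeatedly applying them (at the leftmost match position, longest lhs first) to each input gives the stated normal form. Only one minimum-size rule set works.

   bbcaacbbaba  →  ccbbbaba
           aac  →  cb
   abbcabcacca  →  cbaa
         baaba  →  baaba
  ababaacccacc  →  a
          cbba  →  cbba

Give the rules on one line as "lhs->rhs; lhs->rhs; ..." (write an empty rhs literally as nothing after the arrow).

aac->cb; ac->a; bc->c

  | bbcaacbbaba => bcaacbbaba => caacbbaba => ccbbbaba
  | aac => cb
  | abbcabcacca => abcabcacca => acabcacca => aabcacca => aacacca => cbacca => cbaca => cbaa
  | baaba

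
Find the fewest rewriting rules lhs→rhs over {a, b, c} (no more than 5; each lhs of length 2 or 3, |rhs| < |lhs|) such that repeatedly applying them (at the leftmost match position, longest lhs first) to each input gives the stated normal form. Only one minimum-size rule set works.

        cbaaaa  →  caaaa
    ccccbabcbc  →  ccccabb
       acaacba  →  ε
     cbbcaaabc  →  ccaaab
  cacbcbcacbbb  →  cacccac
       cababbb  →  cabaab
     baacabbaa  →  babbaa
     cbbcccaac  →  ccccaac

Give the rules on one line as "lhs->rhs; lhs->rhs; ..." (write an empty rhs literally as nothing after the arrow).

aca->; bbb->ab; bc->b; cb->c

  | cbaaaa => caaaa
  | ccccbabcbc => ccccabcbc => ccccabbc => ccccabb
  | acaacba => acba => aca => ε
  | cbbcaaabc => cbcaaabc => ccaaabc => ccaaab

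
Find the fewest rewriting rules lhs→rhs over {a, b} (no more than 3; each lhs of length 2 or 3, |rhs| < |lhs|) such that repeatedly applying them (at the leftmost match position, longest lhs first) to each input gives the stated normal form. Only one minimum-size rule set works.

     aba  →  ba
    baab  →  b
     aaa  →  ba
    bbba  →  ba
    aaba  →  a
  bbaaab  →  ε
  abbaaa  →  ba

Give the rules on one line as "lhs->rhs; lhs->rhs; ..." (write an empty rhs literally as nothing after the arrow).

  | aba => ba
  | baab => bbb => b
  | aaa => ba
  | bbba => ba

aa->b; ab->b; bb->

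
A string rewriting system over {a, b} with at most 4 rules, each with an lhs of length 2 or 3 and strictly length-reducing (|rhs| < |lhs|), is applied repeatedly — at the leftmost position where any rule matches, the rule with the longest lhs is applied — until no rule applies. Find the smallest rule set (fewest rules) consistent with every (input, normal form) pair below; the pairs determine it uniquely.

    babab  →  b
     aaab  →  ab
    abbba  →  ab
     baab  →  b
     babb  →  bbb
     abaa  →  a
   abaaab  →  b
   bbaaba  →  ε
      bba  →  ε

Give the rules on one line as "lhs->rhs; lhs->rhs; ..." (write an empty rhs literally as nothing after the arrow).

aa->; ba->a; bab->bb; bba->

  | babab => bbab => b
  | aaab => ab
  | abbba => ab
  | baab => aab => b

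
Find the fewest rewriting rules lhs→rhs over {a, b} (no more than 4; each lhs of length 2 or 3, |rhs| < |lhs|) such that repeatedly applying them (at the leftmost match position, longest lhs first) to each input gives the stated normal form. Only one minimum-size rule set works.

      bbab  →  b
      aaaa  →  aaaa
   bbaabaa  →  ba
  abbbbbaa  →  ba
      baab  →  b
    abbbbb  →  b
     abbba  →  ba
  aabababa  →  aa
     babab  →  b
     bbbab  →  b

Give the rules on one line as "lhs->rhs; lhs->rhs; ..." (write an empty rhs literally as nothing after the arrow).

  | bbab => bab => b
  | aaaa
  | bbaabaa => baabaa => babaa => baa => ba
  | abbbbbaa => bbbbaa => bbbaa => bbaa => baa => ba

ab->; baa->ba; bb->b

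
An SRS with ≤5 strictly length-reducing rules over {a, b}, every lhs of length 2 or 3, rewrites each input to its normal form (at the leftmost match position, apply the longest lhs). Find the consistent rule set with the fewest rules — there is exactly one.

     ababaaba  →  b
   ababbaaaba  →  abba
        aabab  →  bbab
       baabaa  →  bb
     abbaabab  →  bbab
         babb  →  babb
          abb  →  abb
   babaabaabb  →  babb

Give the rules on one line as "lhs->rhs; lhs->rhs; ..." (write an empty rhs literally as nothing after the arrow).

aa->b; aaa->bb; aba->; bbb->a

  | ababaaba => baaba => bbba => aa => b
  | ababbaaaba => bbaaaba => bbbbba => abba
  | aabab => bbab
  | baabaa => bbbaa => aaa => bb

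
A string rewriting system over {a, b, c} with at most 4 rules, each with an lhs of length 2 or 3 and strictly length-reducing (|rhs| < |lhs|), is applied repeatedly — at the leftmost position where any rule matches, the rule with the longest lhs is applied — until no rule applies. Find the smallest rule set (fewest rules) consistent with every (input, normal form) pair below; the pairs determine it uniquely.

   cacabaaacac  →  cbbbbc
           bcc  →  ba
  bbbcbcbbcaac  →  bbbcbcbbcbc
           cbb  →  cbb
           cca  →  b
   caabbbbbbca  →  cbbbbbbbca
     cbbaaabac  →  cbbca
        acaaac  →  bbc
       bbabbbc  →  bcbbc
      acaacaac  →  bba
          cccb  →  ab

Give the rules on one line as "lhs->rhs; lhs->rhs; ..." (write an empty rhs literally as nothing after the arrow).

  | cacabaaacac => caabaaacac => cbbaaacac => cbbbacac => cbbbaac => cbbbbc
  | bcc => ba
  | bbbcbcbbcaac => bbbcbcbbcbc
  | cbb

aa->b; ac->a; bab->c; cc->a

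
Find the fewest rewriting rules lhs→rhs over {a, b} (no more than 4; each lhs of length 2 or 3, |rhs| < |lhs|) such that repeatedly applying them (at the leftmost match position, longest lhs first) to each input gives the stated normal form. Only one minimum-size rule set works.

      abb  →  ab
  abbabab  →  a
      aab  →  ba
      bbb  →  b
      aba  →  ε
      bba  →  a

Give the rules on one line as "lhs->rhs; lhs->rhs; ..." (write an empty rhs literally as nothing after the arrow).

  | abb => ab
  | abbabab => aabab => baab => bba => a
  | aab => ba
  | bbb => bb => b

aab->ba; aba->; bb->b; bba->a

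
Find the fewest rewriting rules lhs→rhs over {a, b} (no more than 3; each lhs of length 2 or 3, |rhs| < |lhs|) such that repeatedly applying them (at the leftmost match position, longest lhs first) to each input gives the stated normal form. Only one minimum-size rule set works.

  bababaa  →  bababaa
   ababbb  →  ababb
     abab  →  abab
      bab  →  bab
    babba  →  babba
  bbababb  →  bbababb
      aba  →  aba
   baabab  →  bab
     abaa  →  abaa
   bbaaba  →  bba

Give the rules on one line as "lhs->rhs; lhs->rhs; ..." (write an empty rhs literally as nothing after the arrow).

  | bababaa
  | ababbb => ababb
  | abab
  | bab

aab->; bbb->bb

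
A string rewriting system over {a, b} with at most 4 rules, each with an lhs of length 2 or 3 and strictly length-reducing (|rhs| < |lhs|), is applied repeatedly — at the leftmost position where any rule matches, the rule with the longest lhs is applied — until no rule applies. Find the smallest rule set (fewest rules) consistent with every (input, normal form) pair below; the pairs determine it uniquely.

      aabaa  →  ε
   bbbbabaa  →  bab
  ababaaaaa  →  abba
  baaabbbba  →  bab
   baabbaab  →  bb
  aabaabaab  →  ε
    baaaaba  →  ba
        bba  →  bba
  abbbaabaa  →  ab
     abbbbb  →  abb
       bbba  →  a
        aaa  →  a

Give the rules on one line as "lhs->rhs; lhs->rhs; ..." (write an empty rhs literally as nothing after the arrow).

aa->; aab->; aba->ab; bbb->

  | aabaa => aa => ε
  | bbbbabaa => babaa => baba => bab
  | ababaaaaa => abbaaaaa => abbaaa => abba
  | baaabbbba => babbbba => baba => bab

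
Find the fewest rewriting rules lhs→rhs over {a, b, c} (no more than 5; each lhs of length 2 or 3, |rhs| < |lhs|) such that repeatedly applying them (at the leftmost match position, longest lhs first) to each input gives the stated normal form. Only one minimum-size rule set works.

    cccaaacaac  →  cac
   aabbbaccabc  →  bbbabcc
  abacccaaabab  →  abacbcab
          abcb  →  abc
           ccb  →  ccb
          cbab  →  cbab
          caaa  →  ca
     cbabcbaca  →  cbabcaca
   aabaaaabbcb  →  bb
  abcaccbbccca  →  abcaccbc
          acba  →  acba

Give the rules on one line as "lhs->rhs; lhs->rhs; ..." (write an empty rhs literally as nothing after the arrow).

aa->; bbc->; bcb->bc; cca->bc

  | cccaaacaac => cbcaacaac => cbccaac => cbbcac => cac
  | aabbbaccabc => bbbaccabc => bbbabcbc => bbbabcc
  | abacccaaabab => abacbcaabab => abacbcbab => abacbcab
  | abcb => abc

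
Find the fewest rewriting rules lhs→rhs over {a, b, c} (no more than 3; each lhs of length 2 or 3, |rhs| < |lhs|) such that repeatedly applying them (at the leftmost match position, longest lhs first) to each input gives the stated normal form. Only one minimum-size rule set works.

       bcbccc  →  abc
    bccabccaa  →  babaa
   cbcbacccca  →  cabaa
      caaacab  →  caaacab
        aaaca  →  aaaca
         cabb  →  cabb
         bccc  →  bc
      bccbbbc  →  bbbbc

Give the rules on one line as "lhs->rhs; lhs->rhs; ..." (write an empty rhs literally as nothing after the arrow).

bcb->ab; cc->

  | bcbccc => abccc => abc
  | bccabccaa => babccaa => babaa
  | cbcbacccca => cabacccca => cabacca => cabaa
  | caaacab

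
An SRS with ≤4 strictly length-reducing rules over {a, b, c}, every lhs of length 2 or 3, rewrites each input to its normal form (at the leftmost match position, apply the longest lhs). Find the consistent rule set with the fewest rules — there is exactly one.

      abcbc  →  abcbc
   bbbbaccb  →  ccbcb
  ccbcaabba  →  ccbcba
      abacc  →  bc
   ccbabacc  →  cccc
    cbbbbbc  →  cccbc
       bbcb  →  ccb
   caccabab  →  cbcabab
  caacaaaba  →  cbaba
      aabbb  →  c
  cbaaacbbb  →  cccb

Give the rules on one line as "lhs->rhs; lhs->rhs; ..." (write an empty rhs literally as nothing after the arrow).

  | abcbc
  | bbbbaccb => cbbaccb => ccaccb => ccbcb
  | ccbcaabba => ccbcabba => ccbcaca => ccbcba
  | abacc => abbc => acc => bc

aa->a; ac->b; bb->c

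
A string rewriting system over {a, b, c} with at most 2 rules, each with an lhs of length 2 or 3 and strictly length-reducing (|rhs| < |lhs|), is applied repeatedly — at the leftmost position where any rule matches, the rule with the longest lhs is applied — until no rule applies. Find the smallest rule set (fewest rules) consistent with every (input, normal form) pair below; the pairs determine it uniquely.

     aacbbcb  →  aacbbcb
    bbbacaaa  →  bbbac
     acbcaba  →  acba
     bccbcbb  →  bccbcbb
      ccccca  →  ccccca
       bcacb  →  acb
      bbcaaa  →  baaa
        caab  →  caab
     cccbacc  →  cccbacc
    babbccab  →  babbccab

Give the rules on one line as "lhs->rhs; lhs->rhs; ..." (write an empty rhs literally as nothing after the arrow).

aca->ac; bca->a

  | aacbbcb
  | bbbacaaa => bbbacaa => bbbaca => bbbac
  | acbcaba => acaba => acba
  | bccbcbb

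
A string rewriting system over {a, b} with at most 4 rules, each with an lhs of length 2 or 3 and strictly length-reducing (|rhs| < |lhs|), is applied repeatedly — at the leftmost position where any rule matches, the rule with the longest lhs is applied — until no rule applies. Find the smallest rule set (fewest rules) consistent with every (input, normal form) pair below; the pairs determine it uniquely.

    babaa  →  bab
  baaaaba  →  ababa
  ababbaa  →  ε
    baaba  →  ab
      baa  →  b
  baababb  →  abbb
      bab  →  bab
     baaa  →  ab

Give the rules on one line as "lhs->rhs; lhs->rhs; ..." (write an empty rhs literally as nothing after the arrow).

  | babaa => bab
  | baaaaba => bbaaba => ababa
  | ababbaa => abaaba => abaaa => abba => aab => aa => ε
  | baaba => baaa => bba => ab

aa->; aaa->ba; aab->aa; bba->ab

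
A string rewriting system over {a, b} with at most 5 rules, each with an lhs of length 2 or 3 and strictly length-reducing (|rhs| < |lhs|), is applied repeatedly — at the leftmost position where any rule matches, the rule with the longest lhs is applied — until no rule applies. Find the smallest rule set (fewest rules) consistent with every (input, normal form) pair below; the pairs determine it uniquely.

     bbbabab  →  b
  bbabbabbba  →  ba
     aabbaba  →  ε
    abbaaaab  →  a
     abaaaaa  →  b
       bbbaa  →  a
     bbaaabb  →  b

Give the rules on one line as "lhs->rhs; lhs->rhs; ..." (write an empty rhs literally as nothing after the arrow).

  | bbbabab => ababab => babab => bbab => b
  | bbabbabbba => bbabbba => bbba => aba => ba
  | aabbaba => bbbaba => ababa => baba => bba => ε
  | abbaaaab => bbaaaab => aaab => bab => bb => a

aa->b; ab->b; bb->a; bba->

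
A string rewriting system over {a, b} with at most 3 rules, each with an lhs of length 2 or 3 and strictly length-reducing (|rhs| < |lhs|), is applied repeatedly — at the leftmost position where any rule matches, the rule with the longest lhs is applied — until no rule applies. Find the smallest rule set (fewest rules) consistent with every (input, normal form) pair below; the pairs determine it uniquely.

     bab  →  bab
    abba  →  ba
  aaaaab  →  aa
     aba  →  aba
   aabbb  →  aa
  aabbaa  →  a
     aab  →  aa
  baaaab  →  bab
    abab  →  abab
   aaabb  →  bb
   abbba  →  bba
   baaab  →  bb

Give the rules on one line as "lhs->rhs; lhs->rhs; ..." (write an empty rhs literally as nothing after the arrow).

  | bab
  | abba => ba
  | aaaaab => aab => aa
  | aba

aaa->; aab->aa; abb->b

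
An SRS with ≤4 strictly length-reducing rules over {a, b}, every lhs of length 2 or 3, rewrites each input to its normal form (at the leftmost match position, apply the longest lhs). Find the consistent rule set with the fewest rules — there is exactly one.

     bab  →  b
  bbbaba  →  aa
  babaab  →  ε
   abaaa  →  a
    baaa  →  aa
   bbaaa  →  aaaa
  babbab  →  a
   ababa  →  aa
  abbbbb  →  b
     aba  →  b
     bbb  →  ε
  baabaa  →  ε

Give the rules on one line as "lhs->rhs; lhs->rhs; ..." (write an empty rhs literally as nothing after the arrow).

ab->; aba->b; ba->; bb->a

  | bab => b
  | bbbaba => ababa => bba => aa
  | babaab => baab => ab => ε
  | abaaa => baa => a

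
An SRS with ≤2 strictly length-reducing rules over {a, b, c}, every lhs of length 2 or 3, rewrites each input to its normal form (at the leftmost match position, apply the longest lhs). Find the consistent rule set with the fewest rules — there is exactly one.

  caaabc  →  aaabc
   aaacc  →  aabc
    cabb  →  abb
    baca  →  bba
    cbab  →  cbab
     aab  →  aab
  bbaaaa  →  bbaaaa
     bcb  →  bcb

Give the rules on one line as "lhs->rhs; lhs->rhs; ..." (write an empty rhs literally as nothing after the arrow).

ac->b; ca->a

  | caaabc => aaabc
  | aaacc => aabc
  | cabb => abb
  | baca => bba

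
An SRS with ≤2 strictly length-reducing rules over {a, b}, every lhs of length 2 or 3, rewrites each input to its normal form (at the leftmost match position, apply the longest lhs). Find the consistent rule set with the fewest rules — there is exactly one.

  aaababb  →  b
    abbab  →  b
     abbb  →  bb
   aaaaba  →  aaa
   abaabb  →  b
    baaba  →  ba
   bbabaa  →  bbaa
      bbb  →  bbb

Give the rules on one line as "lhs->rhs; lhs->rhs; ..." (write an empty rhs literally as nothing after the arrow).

  | aaababb => aabb => b
  | abbab => bab => b
  | abbb => bb
  | aaaaba => aaa

aab->; ab->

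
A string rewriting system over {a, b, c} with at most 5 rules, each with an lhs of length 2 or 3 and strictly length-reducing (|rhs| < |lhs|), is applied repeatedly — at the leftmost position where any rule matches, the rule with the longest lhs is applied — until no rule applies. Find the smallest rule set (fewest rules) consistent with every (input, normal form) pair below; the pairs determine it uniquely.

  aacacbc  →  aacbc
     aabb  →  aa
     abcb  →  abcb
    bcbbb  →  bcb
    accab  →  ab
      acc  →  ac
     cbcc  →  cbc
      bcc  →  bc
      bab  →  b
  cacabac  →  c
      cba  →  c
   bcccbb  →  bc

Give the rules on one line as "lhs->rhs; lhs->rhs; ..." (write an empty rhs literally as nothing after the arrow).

  | aacacbc => aacbc
  | aabb => aa
  | abcb
  | bcbbb => bcb

ba->; bb->; ca->; cc->c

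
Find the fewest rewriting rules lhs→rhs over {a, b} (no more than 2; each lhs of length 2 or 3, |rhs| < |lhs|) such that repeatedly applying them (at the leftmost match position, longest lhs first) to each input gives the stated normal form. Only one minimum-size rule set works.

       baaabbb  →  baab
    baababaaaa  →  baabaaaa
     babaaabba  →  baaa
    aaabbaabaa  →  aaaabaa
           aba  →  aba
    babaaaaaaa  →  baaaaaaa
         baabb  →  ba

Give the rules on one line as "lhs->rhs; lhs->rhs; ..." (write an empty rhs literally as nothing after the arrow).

  | baaabbb => baab
  | baababaaaa => baabaaaa
  | babaaabba => baaabba => baaa
  | aaabbaabaa => aaaabaa

abb->; bab->b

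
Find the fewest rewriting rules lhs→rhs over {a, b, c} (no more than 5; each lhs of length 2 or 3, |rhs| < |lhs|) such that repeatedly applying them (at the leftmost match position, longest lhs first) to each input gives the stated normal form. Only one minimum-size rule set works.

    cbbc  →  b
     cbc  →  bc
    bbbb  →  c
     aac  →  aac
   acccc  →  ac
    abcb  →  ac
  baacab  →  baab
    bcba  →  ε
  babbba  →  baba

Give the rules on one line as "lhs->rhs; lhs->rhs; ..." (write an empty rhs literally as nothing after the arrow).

  | cbbc => bbc => cc => b
  | cbc => bc
  | bbbb => cbb => bb => c
  | aac

bb->c; ca->; cb->b; cc->b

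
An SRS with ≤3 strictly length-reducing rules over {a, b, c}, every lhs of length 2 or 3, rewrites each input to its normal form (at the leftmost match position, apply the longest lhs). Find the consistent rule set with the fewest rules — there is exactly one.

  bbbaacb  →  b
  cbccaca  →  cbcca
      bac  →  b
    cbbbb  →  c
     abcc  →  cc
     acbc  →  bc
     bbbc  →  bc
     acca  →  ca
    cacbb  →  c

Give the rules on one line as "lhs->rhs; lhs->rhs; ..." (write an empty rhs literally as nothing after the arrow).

ab->; ac->; bb->

  | bbbaacb => baacb => bab => b
  | cbccaca => cbcca
  | bac => b
  | cbbbb => cbb => c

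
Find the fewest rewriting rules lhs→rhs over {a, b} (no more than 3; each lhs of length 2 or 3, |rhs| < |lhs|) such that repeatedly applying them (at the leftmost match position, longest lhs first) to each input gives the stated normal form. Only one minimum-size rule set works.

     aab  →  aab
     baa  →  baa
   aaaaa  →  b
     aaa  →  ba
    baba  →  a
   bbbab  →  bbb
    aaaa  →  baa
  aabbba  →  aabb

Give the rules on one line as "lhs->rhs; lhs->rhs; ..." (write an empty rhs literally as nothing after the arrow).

aaa->ba; bab->; bba->b

  | aab
  | baa
  | aaaaa => baaa => bba => b
  | aaa => ba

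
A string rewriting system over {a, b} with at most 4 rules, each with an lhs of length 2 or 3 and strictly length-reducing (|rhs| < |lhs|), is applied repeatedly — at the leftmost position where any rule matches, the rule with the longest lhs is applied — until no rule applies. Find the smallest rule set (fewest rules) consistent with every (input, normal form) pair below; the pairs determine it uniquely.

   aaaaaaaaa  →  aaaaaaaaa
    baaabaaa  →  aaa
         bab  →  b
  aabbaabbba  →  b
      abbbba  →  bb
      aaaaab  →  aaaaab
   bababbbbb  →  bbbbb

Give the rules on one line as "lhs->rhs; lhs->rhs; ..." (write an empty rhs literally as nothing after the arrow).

  | aaaaaaaaa
  | baaabaaa => aabaaa => aaa
  | bab => b
  | aabbaabbba => abaabbba => abbba => bba => b

aba->; abb->b; ba->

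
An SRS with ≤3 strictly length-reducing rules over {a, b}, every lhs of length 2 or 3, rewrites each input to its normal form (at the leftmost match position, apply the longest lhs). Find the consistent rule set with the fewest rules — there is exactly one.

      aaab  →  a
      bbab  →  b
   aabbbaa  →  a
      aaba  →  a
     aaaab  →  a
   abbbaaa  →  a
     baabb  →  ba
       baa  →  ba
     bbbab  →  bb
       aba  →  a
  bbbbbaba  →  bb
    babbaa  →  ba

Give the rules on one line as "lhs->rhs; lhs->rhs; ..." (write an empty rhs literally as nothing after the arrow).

aa->a; ab->a; bba->

  | aaab => aab => ab => a
  | bbab => b
  | aabbbaa => abbbaa => abbaa => abaa => aaa => aa => a
  | aaba => aba => aa => a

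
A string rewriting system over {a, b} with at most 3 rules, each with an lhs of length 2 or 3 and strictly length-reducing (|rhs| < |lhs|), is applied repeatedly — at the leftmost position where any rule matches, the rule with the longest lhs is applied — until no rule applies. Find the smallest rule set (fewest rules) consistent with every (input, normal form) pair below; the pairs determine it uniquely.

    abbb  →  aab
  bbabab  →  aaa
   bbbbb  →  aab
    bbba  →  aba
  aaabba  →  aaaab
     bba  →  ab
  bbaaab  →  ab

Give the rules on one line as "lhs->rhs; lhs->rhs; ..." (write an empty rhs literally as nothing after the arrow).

baa->; bb->a; bba->ab

  | abbb => aab
  | bbabab => abbab => aabb => aaa
  | bbbbb => abbb => aab
  | bbba => aba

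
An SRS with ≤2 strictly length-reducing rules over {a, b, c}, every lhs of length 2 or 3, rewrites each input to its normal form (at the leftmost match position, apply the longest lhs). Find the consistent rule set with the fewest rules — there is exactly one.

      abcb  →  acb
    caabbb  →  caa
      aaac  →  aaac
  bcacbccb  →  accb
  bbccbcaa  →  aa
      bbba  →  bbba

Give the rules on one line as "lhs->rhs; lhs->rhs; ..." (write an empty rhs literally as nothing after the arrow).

  | abcb => acb
  | caabbb => caabb => caab => caa
  | aaac
  | bcacbccb => acbccb => accb

ab->a; bc->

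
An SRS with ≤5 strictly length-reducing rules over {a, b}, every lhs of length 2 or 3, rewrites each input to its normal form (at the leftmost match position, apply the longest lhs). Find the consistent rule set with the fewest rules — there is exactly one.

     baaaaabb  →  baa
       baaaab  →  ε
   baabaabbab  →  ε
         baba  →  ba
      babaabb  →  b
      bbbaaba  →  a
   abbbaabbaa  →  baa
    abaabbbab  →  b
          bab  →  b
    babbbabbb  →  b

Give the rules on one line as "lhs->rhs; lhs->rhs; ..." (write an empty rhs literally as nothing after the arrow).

aab->b; ab->; abb->aa; bb->

  | baaaaabb => baaabb => babb => baa
  | baaaab => baab => bb => ε
  | baabaabbab => bbaabbab => aabbab => bbab => ab => ε
  | baba => ba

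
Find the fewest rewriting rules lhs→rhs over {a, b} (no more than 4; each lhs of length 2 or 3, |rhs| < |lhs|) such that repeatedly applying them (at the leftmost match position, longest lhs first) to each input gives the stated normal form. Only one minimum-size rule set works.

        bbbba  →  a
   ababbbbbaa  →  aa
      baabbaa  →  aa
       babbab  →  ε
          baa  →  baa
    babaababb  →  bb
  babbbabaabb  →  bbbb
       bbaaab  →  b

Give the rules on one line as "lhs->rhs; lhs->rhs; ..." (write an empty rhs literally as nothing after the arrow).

aab->bb; ab->; bba->a

  | bbbba => bba => a
  | ababbbbbaa => abbbbbaa => bbbbaa => bbaa => aa
  | baabbaa => bbbbaa => bbaa => aa
  | babbab => bbab => ab => ε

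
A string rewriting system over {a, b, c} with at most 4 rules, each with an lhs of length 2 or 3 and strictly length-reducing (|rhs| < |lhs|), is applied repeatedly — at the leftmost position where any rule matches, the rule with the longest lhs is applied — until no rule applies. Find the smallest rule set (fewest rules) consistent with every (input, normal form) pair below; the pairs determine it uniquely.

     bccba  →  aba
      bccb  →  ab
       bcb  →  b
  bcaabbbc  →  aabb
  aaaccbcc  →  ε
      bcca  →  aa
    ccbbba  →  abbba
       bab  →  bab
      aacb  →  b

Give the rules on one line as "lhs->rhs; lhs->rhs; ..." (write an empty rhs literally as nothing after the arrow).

aac->; bc->; bcc->cc; cc->a

  | bccba => ccba => aba
  | bccb => ccb => ab
  | bcb => b
  | bcaabbbc => aabbbc => aabb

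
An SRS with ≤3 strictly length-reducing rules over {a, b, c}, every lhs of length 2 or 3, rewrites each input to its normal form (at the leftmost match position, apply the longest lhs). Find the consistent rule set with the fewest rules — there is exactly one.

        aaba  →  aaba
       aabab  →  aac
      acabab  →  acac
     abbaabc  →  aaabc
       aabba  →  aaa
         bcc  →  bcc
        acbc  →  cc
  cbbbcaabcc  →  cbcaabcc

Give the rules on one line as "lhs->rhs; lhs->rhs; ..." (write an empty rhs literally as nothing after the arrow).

  | aaba
  | aabab => aac
  | acabab => acac
  | abbaabc => aaabc

acb->c; bab->c; bb->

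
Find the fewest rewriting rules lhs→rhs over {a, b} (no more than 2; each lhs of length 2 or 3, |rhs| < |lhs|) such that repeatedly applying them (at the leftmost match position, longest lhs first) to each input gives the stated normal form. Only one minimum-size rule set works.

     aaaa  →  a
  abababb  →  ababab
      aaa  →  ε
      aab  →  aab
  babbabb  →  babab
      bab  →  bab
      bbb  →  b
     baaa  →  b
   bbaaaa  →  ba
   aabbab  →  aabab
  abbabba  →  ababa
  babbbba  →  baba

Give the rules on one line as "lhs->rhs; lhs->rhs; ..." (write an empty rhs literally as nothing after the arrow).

aaa->; bb->b

  | aaaa => a
  | abababb => ababab
  | aaa => ε
  | aab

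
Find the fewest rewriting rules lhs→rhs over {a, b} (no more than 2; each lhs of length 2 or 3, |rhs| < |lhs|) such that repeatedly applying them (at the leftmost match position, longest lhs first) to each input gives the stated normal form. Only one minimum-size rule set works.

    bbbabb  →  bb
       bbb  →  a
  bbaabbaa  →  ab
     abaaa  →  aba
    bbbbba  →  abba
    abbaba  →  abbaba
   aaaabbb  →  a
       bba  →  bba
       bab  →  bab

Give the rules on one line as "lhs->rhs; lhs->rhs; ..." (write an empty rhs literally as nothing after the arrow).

aa->; bbb->a

  | bbbabb => aabb => bb
  | bbb => a
  | bbaabbaa => bbbbaa => abaa => ab
  | abaaa => aba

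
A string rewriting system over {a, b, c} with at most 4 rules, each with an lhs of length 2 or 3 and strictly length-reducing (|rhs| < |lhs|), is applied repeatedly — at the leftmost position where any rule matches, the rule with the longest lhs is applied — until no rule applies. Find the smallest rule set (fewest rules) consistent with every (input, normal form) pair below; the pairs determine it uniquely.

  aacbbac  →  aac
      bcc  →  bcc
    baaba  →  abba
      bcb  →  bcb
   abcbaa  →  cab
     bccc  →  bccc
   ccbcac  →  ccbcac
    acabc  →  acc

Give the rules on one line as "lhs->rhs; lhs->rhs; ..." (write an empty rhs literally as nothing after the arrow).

abc->c; baa->ab; cbb->ba

  | aacbbac => aabaac => aaabc => aac
  | bcc
  | baaba => abba
  | bcb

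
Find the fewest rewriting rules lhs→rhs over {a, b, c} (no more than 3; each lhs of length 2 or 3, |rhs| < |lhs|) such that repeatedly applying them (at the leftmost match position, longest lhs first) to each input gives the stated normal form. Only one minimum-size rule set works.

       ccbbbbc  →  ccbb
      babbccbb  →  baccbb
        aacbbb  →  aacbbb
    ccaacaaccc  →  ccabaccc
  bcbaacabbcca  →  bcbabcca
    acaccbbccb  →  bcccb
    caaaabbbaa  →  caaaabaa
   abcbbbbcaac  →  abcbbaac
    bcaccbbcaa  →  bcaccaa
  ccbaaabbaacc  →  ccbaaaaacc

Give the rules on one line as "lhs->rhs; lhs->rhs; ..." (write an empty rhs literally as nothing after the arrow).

abb->a; aca->b; bbc->

  | ccbbbbc => ccbb
  | babbccbb => baccbb
  | aacbbb
  | ccaacaaccc => ccabaccc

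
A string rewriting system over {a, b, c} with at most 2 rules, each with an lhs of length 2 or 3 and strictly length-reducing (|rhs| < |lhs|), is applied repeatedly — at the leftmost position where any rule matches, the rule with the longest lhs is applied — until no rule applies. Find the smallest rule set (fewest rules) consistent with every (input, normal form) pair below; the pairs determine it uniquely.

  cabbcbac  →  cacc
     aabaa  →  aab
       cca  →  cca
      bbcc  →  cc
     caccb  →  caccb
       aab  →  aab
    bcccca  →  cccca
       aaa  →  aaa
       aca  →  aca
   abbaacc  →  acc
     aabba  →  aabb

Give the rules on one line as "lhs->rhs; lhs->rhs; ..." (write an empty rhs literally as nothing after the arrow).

ba->b; bc->c

  | cabbcbac => cabcbac => cacbac => cacbc => cacc
  | aabaa => aaba => aab
  | cca
  | bbcc => bcc => cc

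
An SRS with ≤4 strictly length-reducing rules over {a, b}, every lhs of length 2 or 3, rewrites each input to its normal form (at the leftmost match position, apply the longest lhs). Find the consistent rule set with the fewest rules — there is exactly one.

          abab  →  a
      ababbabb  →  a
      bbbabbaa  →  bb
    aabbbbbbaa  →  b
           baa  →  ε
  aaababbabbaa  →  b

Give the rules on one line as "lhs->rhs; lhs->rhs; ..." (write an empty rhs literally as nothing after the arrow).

aaa->b; ab->a; aba->a; baa->

  | abab => ab => a
  | ababbabb => abbabb => ababb => abb => ab => a
  | bbbabbaa => bbbabaa => bbbaa => bb
  | aabbbbbbaa => aabbbbbaa => aabbbbaa => aabbbaa => aabbaa => aabaa => aaa => b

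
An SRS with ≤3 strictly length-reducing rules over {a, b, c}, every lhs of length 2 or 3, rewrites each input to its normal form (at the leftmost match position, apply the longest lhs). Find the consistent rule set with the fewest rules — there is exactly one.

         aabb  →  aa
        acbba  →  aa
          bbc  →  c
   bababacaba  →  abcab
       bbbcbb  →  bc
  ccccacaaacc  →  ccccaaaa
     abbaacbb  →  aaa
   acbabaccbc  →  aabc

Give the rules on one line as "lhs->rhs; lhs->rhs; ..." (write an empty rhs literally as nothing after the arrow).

  | aabb => aa
  | acbba => abba => aa
  | bbc => c
  | bababacaba => bbabacaba => abacaba => abcaba => abcab

ac->a; ba->b; bb->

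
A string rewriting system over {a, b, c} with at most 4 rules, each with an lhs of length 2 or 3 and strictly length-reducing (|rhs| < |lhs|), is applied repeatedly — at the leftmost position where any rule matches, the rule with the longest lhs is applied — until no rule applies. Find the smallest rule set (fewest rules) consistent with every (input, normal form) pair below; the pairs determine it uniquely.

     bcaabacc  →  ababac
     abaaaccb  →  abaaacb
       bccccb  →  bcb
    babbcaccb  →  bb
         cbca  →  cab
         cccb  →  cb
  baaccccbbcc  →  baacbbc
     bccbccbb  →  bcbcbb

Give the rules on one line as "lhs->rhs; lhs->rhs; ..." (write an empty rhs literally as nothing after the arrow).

abc->; bca->ab; cc->c

  | bcaabacc => ababacc => ababac
  | abaaaccb => abaaacb
  | bccccb => bcccb => bccb => bcb
  | babbcaccb => bababccb => babcb => bb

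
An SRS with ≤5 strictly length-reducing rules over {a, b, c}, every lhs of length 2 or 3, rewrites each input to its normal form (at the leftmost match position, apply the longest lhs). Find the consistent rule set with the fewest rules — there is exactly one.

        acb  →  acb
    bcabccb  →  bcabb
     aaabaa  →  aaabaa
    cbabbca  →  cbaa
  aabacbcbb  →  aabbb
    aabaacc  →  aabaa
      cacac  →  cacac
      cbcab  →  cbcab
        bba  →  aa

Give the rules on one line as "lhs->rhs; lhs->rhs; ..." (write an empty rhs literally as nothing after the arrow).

bac->bb; bba->aa; bbc->; cc->

  | acb
  | bcabccb => bcabb
  | aaabaa
  | cbabbca => cbaa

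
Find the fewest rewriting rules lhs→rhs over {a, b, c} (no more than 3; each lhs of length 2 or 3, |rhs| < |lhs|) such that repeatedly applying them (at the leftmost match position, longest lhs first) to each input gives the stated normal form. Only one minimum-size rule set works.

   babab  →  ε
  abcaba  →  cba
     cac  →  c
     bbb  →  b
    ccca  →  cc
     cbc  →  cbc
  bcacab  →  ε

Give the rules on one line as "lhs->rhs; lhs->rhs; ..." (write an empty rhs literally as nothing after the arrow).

ab->c; bb->; ca->

  | babab => bcab => bb => ε
  | abcaba => ccaba => cba
  | cac => c
  | bbb => b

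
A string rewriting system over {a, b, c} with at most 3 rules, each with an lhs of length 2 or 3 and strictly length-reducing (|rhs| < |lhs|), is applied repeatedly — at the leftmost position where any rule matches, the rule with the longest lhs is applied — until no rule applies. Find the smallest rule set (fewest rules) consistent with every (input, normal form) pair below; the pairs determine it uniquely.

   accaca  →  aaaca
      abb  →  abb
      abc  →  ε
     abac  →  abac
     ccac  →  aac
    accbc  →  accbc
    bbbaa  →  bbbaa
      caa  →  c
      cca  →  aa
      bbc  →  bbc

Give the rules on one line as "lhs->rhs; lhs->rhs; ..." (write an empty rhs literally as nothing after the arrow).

  | accaca => aaaca
  | abb
  | abc => ε
  | abac

abc->; caa->c; cca->aa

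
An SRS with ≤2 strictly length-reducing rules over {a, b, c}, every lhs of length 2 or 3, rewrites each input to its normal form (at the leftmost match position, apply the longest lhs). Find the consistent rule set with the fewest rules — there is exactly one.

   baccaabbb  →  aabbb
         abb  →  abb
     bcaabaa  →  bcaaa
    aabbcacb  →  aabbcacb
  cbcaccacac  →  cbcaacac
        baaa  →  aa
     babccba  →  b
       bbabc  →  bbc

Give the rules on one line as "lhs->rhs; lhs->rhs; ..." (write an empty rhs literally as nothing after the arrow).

ba->; cc->

  | baccaabbb => ccaabbb => aabbb
  | abb
  | bcaabaa => bcaaa
  | aabbcacb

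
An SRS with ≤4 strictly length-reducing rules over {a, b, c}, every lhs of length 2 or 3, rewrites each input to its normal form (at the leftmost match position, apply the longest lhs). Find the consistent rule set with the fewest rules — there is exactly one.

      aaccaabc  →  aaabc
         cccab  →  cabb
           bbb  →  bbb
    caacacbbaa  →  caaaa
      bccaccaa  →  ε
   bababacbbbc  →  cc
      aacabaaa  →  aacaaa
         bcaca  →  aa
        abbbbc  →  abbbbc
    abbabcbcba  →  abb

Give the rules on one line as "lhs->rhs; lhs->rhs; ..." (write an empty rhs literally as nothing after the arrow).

ba->; cac->aa; cb->c; cca->ab

  | aaccaabc => aaababc => aaabc
  | cccab => cabb
  | bbb
  | caacacbbaa => caaaabbaa => caaaaba => caaaa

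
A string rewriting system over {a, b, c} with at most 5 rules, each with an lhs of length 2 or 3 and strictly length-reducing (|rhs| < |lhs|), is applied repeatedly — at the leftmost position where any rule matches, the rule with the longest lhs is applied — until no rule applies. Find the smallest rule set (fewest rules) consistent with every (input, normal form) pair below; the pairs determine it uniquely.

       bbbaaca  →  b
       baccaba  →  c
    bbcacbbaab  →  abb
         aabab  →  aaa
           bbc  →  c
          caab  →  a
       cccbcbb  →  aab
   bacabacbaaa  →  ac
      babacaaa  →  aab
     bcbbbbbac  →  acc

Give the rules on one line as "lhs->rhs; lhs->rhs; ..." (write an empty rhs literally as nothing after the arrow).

  | bbbaaca => bbcaca => bcaca => caca => bca => ca => b
  | baccaba => cccaba => ccbba => caba => bba => bc => c
  | bbcacbbaab => bcacbbaab => cacbbaab => bcbbaab => cbbaab => abaab => acab => abb
  | aabab => aacb => aaa

ba->c; bc->c; ca->b; cb->a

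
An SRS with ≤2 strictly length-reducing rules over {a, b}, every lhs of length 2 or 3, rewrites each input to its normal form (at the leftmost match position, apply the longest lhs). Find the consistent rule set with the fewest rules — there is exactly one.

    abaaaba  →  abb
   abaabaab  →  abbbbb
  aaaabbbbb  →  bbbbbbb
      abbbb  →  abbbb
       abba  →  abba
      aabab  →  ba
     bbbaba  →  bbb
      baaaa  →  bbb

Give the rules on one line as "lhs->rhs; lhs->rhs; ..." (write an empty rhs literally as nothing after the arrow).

aa->b; bab->a

  | abaaaba => abbaba => abaa => abb
  | abaabaab => abbbaab => abbbbb
  | aaaabbbbb => baabbbbb => bbbbbbb
  | abbbb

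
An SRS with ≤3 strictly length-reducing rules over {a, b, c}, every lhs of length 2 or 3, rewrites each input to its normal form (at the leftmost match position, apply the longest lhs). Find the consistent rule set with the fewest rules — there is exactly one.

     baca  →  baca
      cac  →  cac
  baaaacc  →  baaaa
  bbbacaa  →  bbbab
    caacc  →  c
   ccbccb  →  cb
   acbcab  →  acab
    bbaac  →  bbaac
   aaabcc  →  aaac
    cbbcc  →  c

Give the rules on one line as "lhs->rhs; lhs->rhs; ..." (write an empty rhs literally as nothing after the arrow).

  | baca
  | cac
  | baaaacc => baaaa
  | bbbacaa => bbbab

bc->; caa->b; cc->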